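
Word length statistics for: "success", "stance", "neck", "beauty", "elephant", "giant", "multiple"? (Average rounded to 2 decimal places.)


Lengths: "success"=7, "stance"=6, "neck"=4, "beauty"=6, "elephant"=8, "giant"=5, "multiple"=8
Sum = 44, Count = 7
Average = 44/7 = 6.29
= avg=6.29, min=4, max=8


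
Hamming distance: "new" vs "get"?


Comparing character by character (same length = 3):
  Pos 0: 'n' vs 'g' !=
  Pos 1: 'e' vs 'e' =
  Pos 2: 'w' vs 't' !=
Hamming distance = 2


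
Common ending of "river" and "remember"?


Word 1: "river"
Word 2: "remember"
Comparing from end:
  Pos -1: 'r' == 'r'
  Pos -2: 'e' == 'e'
  Pos -3: 'v' != 'b' (stop)
LCS = "er" (length 2)


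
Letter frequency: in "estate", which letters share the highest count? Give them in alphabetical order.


Word: "estate"
Letter counts:
  'a': 1
  'e': 2
  's': 1
  't': 2
Maximum count = 2
Most frequent = 'e', 't' (2 times each)


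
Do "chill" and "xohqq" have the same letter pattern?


Pattern of "chill": [0, 1, 2, 3, 3]
Pattern of "xohqq": [0, 1, 2, 3, 3]
Patterns match
Same pattern = Yes


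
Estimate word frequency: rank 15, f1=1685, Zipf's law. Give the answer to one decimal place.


Zipf's law: f(r) = f(1) / r
f(1) = 1685
f(15) = 1685 / 15
= 112.3 occurrences


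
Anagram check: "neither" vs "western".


Word 1: "neither" → sorted: eehinrt
Word 2: "western" → sorted: eenrstw
Same letters? eehinrt != eenrstw
Anagram = No


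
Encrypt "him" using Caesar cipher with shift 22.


Word: "him"
Shift: 22
Each letter → (letter + shift) mod 26:
  'h' (7) + 22 = 3 → 'd'
  'i' (8) + 22 = 4 → 'e'
  'm' (12) + 22 = 8 → 'i'
Result = "dei"


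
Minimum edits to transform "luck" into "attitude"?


Word 1: "luck" (length 4)
Word 2: "attitude" (length 8)
One optimal edit sequence (insert/delete/substitute each cost 1):
  1. insert 'a'  (+1)
  2. insert 't'  (+1)
  3. insert 't'  (+1)
  4. insert 'i'  (+1)
  5. substitute 'l' -> 't'  (+1)
  6. keep 'u'
  7. substitute 'c' -> 'd'  (+1)
  8. substitute 'k' -> 'e'  (+1)
Total edit operations: 7
Edit distance = 7


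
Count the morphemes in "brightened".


Word: "brightened"
Morphemes: bright / -en / -ed
Each morpheme carries meaning
= 3 morphemes


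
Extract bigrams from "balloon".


Word: "balloon" (length 7)
Number of bigrams = 7 - 2 + 1 = 6
  Position 0: "ba"
  Position 1: "al"
  Position 2: "ll"
  Position 3: "lo"
  Position 4: "oo"
  Position 5: "on"
Bigrams = "ba", "al", "ll", "lo", "oo", "on"


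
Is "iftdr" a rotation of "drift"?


Word: "drift", Candidate: "iftdr"
Method: check if candidate is substring of word+word
"driftdrift" contains "iftdr"? Yes
Is rotation = Yes


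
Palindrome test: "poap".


Word: "poap"
Reversed: "paop"
Forward == Backward? poap != paop
Palindrome = No


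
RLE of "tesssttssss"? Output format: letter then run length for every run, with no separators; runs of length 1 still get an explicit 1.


String: "tesssttssss"
Scanning for consecutive runs:
  't' x 1
  'e' x 1
  's' x 3
  't' x 2
  's' x 4
RLE = "t1e1s3t2s4"


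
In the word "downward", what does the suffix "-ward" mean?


Suffix: -ward
As in: downward -> down + -ward
Meaning = in the direction of


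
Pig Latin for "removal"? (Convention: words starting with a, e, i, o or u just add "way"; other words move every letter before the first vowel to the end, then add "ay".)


Word: "removal"
Starts with consonant(s) → move to end, add 'ay'
Consonant cluster: "r"
Pig Latin = "emovalray"


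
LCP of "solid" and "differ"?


Word 1: "solid"
Word 2: "differ"
Comparing from start:
  Pos 0: 's' != 'd' (stop)
LCP = "" (length 0)


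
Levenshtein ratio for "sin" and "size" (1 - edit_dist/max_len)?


Word 1: "sin" (length 3)
Word 2: "size" (length 4)
One optimal edit sequence:
  1. keep 's'
  2. keep 'i'
  3. insert 'z'  (+1)
  4. substitute 'n' -> 'e'  (+1)
Edit distance = 2
Max length = max(3, 4) = 4
Similarity = 1 - 2/4
= 0.5000


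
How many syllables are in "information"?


Word: "information"
Syllable breakdown: in · for · ma · tion
Counting: 4 parts
= 4 syllables


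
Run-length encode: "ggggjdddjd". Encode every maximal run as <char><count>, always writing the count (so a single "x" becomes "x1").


String: "ggggjdddjd"
Scanning for consecutive runs:
  'g' x 4
  'j' x 1
  'd' x 3
  'j' x 1
  'd' x 1
RLE = "g4j1d3j1d1"


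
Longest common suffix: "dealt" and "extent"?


Word 1: "dealt"
Word 2: "extent"
Comparing from end:
  Pos -1: 't' == 't'
  Pos -2: 'l' != 'n' (stop)
LCS = "t" (length 1)


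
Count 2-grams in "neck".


Word: "neck" (length 4)
Number of 2-grams = length - 2 + 1 = 4 - 2 + 1
= 3


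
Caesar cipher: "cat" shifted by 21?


Word: "cat"
Shift: 21
Each letter → (letter + shift) mod 26:
  'c' (2) + 21 = 23 → 'x'
  'a' (0) + 21 = 21 → 'v'
  't' (19) + 21 = 14 → 'o'
Result = "xvo"


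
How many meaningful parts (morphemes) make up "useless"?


Word: "useless"
Morphemes: use + -less
Each morpheme carries meaning
= 2 morphemes


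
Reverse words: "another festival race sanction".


Original: "another festival race sanction"
Words (1..n): another | festival | race | sanction
Reversed (n..1): sanction | race | festival | another
Result = "sanction race festival another"


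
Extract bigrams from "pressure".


Word: "pressure" (length 8)
Number of bigrams = 8 - 2 + 1 = 7
  Position 0: "pr"
  Position 1: "re"
  Position 2: "es"
  Position 3: "ss"
  Position 4: "su"
  Position 5: "ur"
  Position 6: "re"
Bigrams = "pr", "re", "es", "ss", "su", "ur", "re"


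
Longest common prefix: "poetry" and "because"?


Word 1: "poetry"
Word 2: "because"
Comparing from start:
  Pos 0: 'p' != 'b' (stop)
LCP = "" (length 0)


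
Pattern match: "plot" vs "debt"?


Pattern of "plot": [0, 1, 2, 3]
Pattern of "debt": [0, 1, 2, 3]
Patterns match
Same pattern = Yes


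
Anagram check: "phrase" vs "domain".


Word 1: "phrase" → sorted: aehprs
Word 2: "domain" → sorted: adimno
Same letters? aehprs != adimno
Anagram = No


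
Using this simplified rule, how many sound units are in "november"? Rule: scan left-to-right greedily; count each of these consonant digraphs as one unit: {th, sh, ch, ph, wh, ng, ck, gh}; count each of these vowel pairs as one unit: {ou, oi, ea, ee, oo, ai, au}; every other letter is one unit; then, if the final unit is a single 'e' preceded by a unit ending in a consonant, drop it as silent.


Word: "november" (8 letters)
Left-to-right scan:
  1. 'n' (letter)
  2. 'o' (letter)
  3. 'v' (letter)
  4. 'e' (letter)
  5. 'm' (letter)
  6. 'b' (letter)
  7. 'e' (letter)
  8. 'r' (letter)
Units from scan: 8
Sound units = 8 units


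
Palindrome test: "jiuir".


Word: "jiuir"
Reversed: "riuij"
Forward == Backward? jiuir != riuij
Palindrome = No


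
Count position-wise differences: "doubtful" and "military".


Comparing character by character (same length = 8):
  Pos 0: 'd' vs 'm' !=
  Pos 1: 'o' vs 'i' !=
  Pos 2: 'u' vs 'l' !=
  Pos 3: 'b' vs 'i' !=
  Pos 4: 't' vs 't' =
  Pos 5: 'f' vs 'a' !=
  Pos 6: 'u' vs 'r' !=
  Pos 7: 'l' vs 'y' !=
Hamming distance = 7


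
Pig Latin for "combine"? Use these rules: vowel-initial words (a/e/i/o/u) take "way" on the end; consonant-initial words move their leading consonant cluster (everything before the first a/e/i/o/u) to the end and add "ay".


Word: "combine"
Starts with consonant(s) → move to end, add 'ay'
Consonant cluster: "c"
Pig Latin = "ombinecay"


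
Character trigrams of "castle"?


Word: "castle" (length 6)
Number of trigrams = 6 - 3 + 1 = 4
  Position 0: "cas"
  Position 1: "ast"
  Position 2: "stl"
  Position 3: "tle"
Trigrams = "cas", "ast", "stl", "tle"


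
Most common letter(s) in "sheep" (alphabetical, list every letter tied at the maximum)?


Word: "sheep"
Letter counts:
  'e': 2
  'h': 1
  'p': 1
  's': 1
Maximum count = 2
Most frequent = 'e' (2 times each)


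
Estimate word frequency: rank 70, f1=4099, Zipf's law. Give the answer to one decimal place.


Zipf's law: f(r) = f(1) / r
f(1) = 4099
f(70) = 4099 / 70
= 58.6 occurrences


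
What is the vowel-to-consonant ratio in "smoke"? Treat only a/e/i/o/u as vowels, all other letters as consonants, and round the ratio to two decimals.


Word: "smoke"
Vowels (a,e,i,o,u): 2
Consonants: 3
Ratio = 2/3
= 0.67


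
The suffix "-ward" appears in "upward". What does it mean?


Suffix: -ward
As in: upward -> up + -ward
Meaning = in the direction of


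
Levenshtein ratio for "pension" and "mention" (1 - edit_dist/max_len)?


Word 1: "pension" (length 7)
Word 2: "mention" (length 7)
One optimal edit sequence:
  1. substitute 'p' -> 'm'  (+1)
  2. keep 'e'
  3. keep 'n'
  4. substitute 's' -> 't'  (+1)
  5. keep 'i'
  6. keep 'o'
  7. keep 'n'
Edit distance = 2
Max length = max(7, 7) = 7
Similarity = 1 - 2/7
= 0.7143


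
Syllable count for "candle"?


Word: "candle"
Syllable breakdown: can | dle
Counting: 2 parts
= 2 syllables


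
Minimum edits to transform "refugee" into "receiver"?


Word 1: "refugee" (length 7)
Word 2: "receiver" (length 8)
One optimal edit sequence (insert/delete/substitute each cost 1):
  1. keep 'r'
  2. keep 'e'
  3. insert 'c'  (+1)
  4. substitute 'f' -> 'e'  (+1)
  5. substitute 'u' -> 'i'  (+1)
  6. substitute 'g' -> 'v'  (+1)
  7. keep 'e'
  8. substitute 'e' -> 'r'  (+1)
Total edit operations: 5
Edit distance = 5


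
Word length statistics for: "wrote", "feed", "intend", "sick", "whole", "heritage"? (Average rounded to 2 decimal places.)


Lengths: "wrote"=5, "feed"=4, "intend"=6, "sick"=4, "whole"=5, "heritage"=8
Sum = 32, Count = 6
Average = 32/6 = 5.33
= avg=5.33, min=4, max=8


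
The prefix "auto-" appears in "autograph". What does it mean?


Prefix: auto-
As in: autograph -> auto- + graph
Meaning = self


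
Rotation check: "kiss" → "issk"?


Word: "kiss", Candidate: "issk"
Method: check if candidate is substring of word+word
"kisskiss" contains "issk"? Yes
Is rotation = Yes


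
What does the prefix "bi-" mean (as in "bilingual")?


Prefix: bi-
Example: bilingual (bi- + lingual)
Meaning = two


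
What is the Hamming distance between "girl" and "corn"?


Comparing character by character (same length = 4):
  Pos 0: 'g' vs 'c' !=
  Pos 1: 'i' vs 'o' !=
  Pos 2: 'r' vs 'r' =
  Pos 3: 'l' vs 'n' !=
Hamming distance = 3


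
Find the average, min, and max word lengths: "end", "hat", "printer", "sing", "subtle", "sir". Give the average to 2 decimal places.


Lengths: "end"=3, "hat"=3, "printer"=7, "sing"=4, "subtle"=6, "sir"=3
Sum = 26, Count = 6
Average = 26/6 = 4.33
= avg=4.33, min=3, max=7


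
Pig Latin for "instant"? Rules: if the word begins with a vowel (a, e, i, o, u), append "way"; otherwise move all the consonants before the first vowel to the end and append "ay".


Word: "instant"
Starts with vowel → add 'way'
Pig Latin = "instantway"


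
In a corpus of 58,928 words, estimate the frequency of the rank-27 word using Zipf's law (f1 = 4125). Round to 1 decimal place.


Zipf's law: f(r) = f(1) / r
f(1) = 4125
f(27) = 4125 / 27
= 152.8 occurrences


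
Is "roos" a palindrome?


Word: "roos"
Reversed: "soor"
Forward == Backward? roos != soor
Palindrome = No


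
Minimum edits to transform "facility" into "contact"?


Word 1: "facility" (length 8)
Word 2: "contact" (length 7)
One optimal edit sequence (insert/delete/substitute each cost 1):
  1. substitute 'f' -> 'c'  (+1)
  2. substitute 'a' -> 'o'  (+1)
  3. substitute 'c' -> 'n'  (+1)
  4. substitute 'i' -> 't'  (+1)
  5. substitute 'l' -> 'a'  (+1)
  6. substitute 'i' -> 'c'  (+1)
  7. keep 't'
  8. delete 'y'  (+1)
Total edit operations: 7
Edit distance = 7


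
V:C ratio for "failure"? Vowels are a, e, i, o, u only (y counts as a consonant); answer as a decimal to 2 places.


Word: "failure"
Vowels (a,e,i,o,u): 4
Consonants: 3
Ratio = 4/3
= 1.33


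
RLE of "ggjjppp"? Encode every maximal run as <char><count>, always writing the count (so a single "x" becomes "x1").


String: "ggjjppp"
Scanning for consecutive runs:
  'g' x 2
  'j' x 2
  'p' x 3
RLE = "g2j2p3"


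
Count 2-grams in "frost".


Word: "frost" (length 5)
Number of 2-grams = length - 2 + 1 = 5 - 2 + 1
= 4


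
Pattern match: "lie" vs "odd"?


Pattern of "lie": [0, 1, 2]
Pattern of "odd": [0, 1, 1]
Patterns do not match
Same pattern = No


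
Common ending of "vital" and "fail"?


Word 1: "vital"
Word 2: "fail"
Comparing from end:
  Pos -1: 'l' == 'l'
  Pos -2: 'a' != 'i' (stop)
LCS = "l" (length 1)


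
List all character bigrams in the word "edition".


Word: "edition" (length 7)
Number of bigrams = 7 - 2 + 1 = 6
  Position 0: "ed"
  Position 1: "di"
  Position 2: "it"
  Position 3: "ti"
  Position 4: "io"
  Position 5: "on"
Bigrams = "ed", "di", "it", "ti", "io", "on"


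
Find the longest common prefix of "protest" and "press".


Word 1: "protest"
Word 2: "press"
Comparing from start:
  Pos 0: 'p' == 'p'
  Pos 1: 'r' == 'r'
  Pos 2: 'o' != 'e' (stop)
LCP = "pr" (length 2)


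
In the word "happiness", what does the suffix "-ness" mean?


Suffix: -ness
As in: happiness -> happy + -ness, with a spelling change
Meaning = state of being


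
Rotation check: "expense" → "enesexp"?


Word: "expense", Candidate: "enesexp"
Method: check if candidate is substring of word+word
"expenseexpense" contains "enesexp"? No
Is rotation = No


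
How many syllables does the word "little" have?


Word: "little"
Syllable breakdown: lit | tle
Counting: 2 parts
= 2 syllables


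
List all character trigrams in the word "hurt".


Word: "hurt" (length 4)
Number of trigrams = 4 - 3 + 1 = 2
  Position 0: "hur"
  Position 1: "urt"
Trigrams = "hur", "urt"


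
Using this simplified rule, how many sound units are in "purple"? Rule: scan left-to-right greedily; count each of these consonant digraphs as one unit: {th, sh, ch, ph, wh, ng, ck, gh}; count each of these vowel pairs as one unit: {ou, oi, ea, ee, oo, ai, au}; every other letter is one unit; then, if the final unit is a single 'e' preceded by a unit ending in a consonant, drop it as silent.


Word: "purple" (6 letters)
Left-to-right scan:
  1. 'p' (letter)
  2. 'u' (letter)
  3. 'r' (letter)
  4. 'p' (letter)
  5. 'l' (letter)
  6. 'e' (letter)
Units from scan: 6
Final unit is 'e' after a consonant -> drop as silent (-1)
Sound units = 5 units


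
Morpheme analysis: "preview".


Word: "preview"
Morphemes: pre- | view
Each morpheme carries meaning
= 2 morphemes


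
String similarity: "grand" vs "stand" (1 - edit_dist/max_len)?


Word 1: "grand" (length 5)
Word 2: "stand" (length 5)
One optimal edit sequence:
  1. substitute 'g' -> 's'  (+1)
  2. substitute 'r' -> 't'  (+1)
  3. keep 'a'
  4. keep 'n'
  5. keep 'd'
Edit distance = 2
Max length = max(5, 5) = 5
Similarity = 1 - 2/5
= 0.6000


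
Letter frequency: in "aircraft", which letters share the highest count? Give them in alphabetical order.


Word: "aircraft"
Letter counts:
  'a': 2
  'c': 1
  'f': 1
  'i': 1
  'r': 2
  't': 1
Maximum count = 2
Most frequent = 'a', 'r' (2 times each)


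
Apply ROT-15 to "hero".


Word: "hero"
Shift: 15
Each letter → (letter + shift) mod 26:
  'h' (7) + 15 = 22 → 'w'
  'e' (4) + 15 = 19 → 't'
  'r' (17) + 15 = 6 → 'g'
  'o' (14) + 15 = 3 → 'd'
Result = "wtgd"


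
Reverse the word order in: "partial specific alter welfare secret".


Original: "partial specific alter welfare secret"
Words (1..n): partial | specific | alter | welfare | secret
Reversed (n..1): secret | welfare | alter | specific | partial
Result = "secret welfare alter specific partial"


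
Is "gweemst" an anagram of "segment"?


Word 1: "segment" → sorted: eegmnst
Word 2: "gweemst" → sorted: eegmstw
Same letters? eegmnst != eegmstw
Anagram = No


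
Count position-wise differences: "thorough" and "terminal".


Comparing character by character (same length = 8):
  Pos 0: 't' vs 't' =
  Pos 1: 'h' vs 'e' !=
  Pos 2: 'o' vs 'r' !=
  Pos 3: 'r' vs 'm' !=
  Pos 4: 'o' vs 'i' !=
  Pos 5: 'u' vs 'n' !=
  Pos 6: 'g' vs 'a' !=
  Pos 7: 'h' vs 'l' !=
Hamming distance = 7


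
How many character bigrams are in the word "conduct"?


Word: "conduct" (length 7)
Number of 2-grams = length - 2 + 1 = 7 - 2 + 1
= 6


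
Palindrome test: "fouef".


Word: "fouef"
Reversed: "feuof"
Forward == Backward? fouef != feuof
Palindrome = No


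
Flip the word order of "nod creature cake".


Original: "nod creature cake"
Words (1..n): nod | creature | cake
Reversed (n..1): cake | creature | nod
Result = "cake creature nod"


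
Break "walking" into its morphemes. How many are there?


Word: "walking"
Morphemes: walk + -ing
Each morpheme carries meaning
= 2 morphemes


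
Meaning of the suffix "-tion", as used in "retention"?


Suffix: -tion
Example: retention = retain + -tion, with a spelling change
Meaning = act or process


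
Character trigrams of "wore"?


Word: "wore" (length 4)
Number of trigrams = 4 - 3 + 1 = 2
  Position 0: "wor"
  Position 1: "ore"
Trigrams = "wor", "ore"


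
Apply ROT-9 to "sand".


Word: "sand"
Shift: 9
Each letter → (letter + shift) mod 26:
  's' (18) + 9 = 1 → 'b'
  'a' (0) + 9 = 9 → 'j'
  'n' (13) + 9 = 22 → 'w'
  'd' (3) + 9 = 12 → 'm'
Result = "bjwm"


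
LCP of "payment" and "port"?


Word 1: "payment"
Word 2: "port"
Comparing from start:
  Pos 0: 'p' == 'p'
  Pos 1: 'a' != 'o' (stop)
LCP = "p" (length 1)


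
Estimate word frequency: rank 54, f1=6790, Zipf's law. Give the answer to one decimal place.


Zipf's law: f(r) = f(1) / r
f(1) = 6790
f(54) = 6790 / 54
= 125.7 occurrences


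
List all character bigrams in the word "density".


Word: "density" (length 7)
Number of bigrams = 7 - 2 + 1 = 6
  Position 0: "de"
  Position 1: "en"
  Position 2: "ns"
  Position 3: "si"
  Position 4: "it"
  Position 5: "ty"
Bigrams = "de", "en", "ns", "si", "it", "ty"


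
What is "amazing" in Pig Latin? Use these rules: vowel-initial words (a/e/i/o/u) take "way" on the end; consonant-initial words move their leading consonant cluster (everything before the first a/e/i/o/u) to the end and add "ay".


Word: "amazing"
Starts with vowel → add 'way'
Pig Latin = "amazingway"


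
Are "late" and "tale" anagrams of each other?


Word 1: "late" → sorted: aelt
Word 2: "tale" → sorted: aelt
Same letters? aelt == aelt
Anagram = Yes


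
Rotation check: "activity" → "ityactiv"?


Word: "activity", Candidate: "ityactiv"
Method: check if candidate is substring of word+word
"activityactivity" contains "ityactiv"? Yes
Is rotation = Yes


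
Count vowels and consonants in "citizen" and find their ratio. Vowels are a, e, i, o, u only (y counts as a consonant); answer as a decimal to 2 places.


Word: "citizen"
Vowels (a,e,i,o,u): 3
Consonants: 4
Ratio = 3/4
= 0.75


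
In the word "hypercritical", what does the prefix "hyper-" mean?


Prefix: hyper-
Example: hypercritical = hyper- + critical
Meaning = over / excessive


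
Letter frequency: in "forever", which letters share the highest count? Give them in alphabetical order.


Word: "forever"
Letter counts:
  'e': 2
  'f': 1
  'o': 1
  'r': 2
  'v': 1
Maximum count = 2
Most frequent = 'e', 'r' (2 times each)


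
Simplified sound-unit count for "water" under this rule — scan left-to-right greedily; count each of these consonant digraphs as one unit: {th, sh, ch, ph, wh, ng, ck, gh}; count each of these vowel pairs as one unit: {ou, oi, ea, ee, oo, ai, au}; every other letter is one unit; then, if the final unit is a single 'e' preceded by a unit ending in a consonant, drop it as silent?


Word: "water" (5 letters)
Left-to-right scan:
  1. 'w' (letter)
  2. 'a' (letter)
  3. 't' (letter)
  4. 'e' (letter)
  5. 'r' (letter)
Units from scan: 5
Sound units = 5 units


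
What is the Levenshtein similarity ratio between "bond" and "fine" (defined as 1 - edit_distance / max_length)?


Word 1: "bond" (length 4)
Word 2: "fine" (length 4)
One optimal edit sequence:
  1. substitute 'b' -> 'f'  (+1)
  2. substitute 'o' -> 'i'  (+1)
  3. keep 'n'
  4. substitute 'd' -> 'e'  (+1)
Edit distance = 3
Max length = max(4, 4) = 4
Similarity = 1 - 3/4
= 0.2500


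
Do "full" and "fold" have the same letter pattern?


Pattern of "full": [0, 1, 2, 2]
Pattern of "fold": [0, 1, 2, 3]
Patterns do not match
Same pattern = No


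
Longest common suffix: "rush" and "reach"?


Word 1: "rush"
Word 2: "reach"
Comparing from end:
  Pos -1: 'h' == 'h'
  Pos -2: 's' != 'c' (stop)
LCS = "h" (length 1)


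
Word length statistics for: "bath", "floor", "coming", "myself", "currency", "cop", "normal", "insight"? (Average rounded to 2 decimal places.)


Lengths: "bath"=4, "floor"=5, "coming"=6, "myself"=6, "currency"=8, "cop"=3, "normal"=6, "insight"=7
Sum = 45, Count = 8
Average = 45/8 = 5.63
= avg=5.63, min=3, max=8


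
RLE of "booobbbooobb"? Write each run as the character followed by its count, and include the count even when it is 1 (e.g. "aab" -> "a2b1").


String: "booobbbooobb"
Scanning for consecutive runs:
  'b' x 1
  'o' x 3
  'b' x 3
  'o' x 3
  'b' x 2
RLE = "b1o3b3o3b2"


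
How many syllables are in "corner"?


Word: "corner"
Syllable breakdown: cor | ner
Counting: 2 parts
= 2 syllables


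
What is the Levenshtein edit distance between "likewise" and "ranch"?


Word 1: "likewise" (length 8)
Word 2: "ranch" (length 5)
One optimal edit sequence (insert/delete/substitute each cost 1):
  1. delete 'l'  (+1)
  2. delete 'i'  (+1)
  3. delete 'k'  (+1)
  4. substitute 'e' -> 'r'  (+1)
  5. substitute 'w' -> 'a'  (+1)
  6. substitute 'i' -> 'n'  (+1)
  7. substitute 's' -> 'c'  (+1)
  8. substitute 'e' -> 'h'  (+1)
Total edit operations: 8
Edit distance = 8


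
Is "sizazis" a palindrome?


Word: "sizazis"
Reversed: "sizazis"
Forward == Backward? sizazis == sizazis
Palindrome = Yes


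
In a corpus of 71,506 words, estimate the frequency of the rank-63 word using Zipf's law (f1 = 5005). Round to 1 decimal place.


Zipf's law: f(r) = f(1) / r
f(1) = 5005
f(63) = 5005 / 63
= 79.4 occurrences


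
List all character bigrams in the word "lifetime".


Word: "lifetime" (length 8)
Number of bigrams = 8 - 2 + 1 = 7
  Position 0: "li"
  Position 1: "if"
  Position 2: "fe"
  Position 3: "et"
  Position 4: "ti"
  Position 5: "im"
  Position 6: "me"
Bigrams = "li", "if", "fe", "et", "ti", "im", "me"


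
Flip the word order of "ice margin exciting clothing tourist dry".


Original: "ice margin exciting clothing tourist dry"
Words (1..n): ice | margin | exciting | clothing | tourist | dry
Reversed (n..1): dry | tourist | clothing | exciting | margin | ice
Result = "dry tourist clothing exciting margin ice"


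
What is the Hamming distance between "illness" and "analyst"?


Comparing character by character (same length = 7):
  Pos 0: 'i' vs 'a' !=
  Pos 1: 'l' vs 'n' !=
  Pos 2: 'l' vs 'a' !=
  Pos 3: 'n' vs 'l' !=
  Pos 4: 'e' vs 'y' !=
  Pos 5: 's' vs 's' =
  Pos 6: 's' vs 't' !=
Hamming distance = 6


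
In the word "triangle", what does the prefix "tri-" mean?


Prefix: tri-
Example: triangle (tri- + angle)
Meaning = three


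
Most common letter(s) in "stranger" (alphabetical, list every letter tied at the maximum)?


Word: "stranger"
Letter counts:
  'a': 1
  'e': 1
  'g': 1
  'n': 1
  'r': 2
  's': 1
  't': 1
Maximum count = 2
Most frequent = 'r' (2 times each)


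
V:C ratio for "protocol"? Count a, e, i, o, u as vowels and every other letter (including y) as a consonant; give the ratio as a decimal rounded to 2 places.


Word: "protocol"
Vowels (a,e,i,o,u): 3
Consonants: 5
Ratio = 3/5
= 0.60


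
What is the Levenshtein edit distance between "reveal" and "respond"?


Word 1: "reveal" (length 6)
Word 2: "respond" (length 7)
One optimal edit sequence (insert/delete/substitute each cost 1):
  1. keep 'r'
  2. keep 'e'
  3. insert 's'  (+1)
  4. substitute 'v' -> 'p'  (+1)
  5. substitute 'e' -> 'o'  (+1)
  6. substitute 'a' -> 'n'  (+1)
  7. substitute 'l' -> 'd'  (+1)
Total edit operations: 5
Edit distance = 5


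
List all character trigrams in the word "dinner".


Word: "dinner" (length 6)
Number of trigrams = 6 - 3 + 1 = 4
  Position 0: "din"
  Position 1: "inn"
  Position 2: "nne"
  Position 3: "ner"
Trigrams = "din", "inn", "nne", "ner"


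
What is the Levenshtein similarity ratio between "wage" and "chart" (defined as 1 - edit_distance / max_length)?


Word 1: "wage" (length 4)
Word 2: "chart" (length 5)
One optimal edit sequence:
  1. insert 'c'  (+1)
  2. substitute 'w' -> 'h'  (+1)
  3. keep 'a'
  4. substitute 'g' -> 'r'  (+1)
  5. substitute 'e' -> 't'  (+1)
Edit distance = 4
Max length = max(4, 5) = 5
Similarity = 1 - 4/5
= 0.2000


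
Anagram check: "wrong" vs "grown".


Word 1: "wrong" → sorted: gnorw
Word 2: "grown" → sorted: gnorw
Same letters? gnorw == gnorw
Anagram = Yes


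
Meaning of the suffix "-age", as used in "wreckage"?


Suffix: -age
As in: wreckage -> wreck + -age
Meaning = result / collection


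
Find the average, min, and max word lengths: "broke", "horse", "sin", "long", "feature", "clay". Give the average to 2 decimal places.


Lengths: "broke"=5, "horse"=5, "sin"=3, "long"=4, "feature"=7, "clay"=4
Sum = 28, Count = 6
Average = 28/6 = 4.67
= avg=4.67, min=3, max=7


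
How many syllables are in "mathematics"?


Word: "mathematics"
Syllable breakdown: math | e | mat | ics
Counting: 4 parts
= 4 syllables


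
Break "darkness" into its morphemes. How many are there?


Word: "darkness"
Morphemes: dark | -ness
Each morpheme carries meaning
= 2 morphemes


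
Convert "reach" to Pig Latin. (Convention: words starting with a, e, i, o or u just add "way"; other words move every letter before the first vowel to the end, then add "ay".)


Word: "reach"
Starts with consonant(s) → move to end, add 'ay'
Consonant cluster: "r"
Pig Latin = "eachray"


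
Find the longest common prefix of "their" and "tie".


Word 1: "their"
Word 2: "tie"
Comparing from start:
  Pos 0: 't' == 't'
  Pos 1: 'h' != 'i' (stop)
LCP = "t" (length 1)


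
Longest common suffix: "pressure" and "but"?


Word 1: "pressure"
Word 2: "but"
Comparing from end:
  Pos -1: 'e' != 't' (stop)
LCS = "" (length 0)


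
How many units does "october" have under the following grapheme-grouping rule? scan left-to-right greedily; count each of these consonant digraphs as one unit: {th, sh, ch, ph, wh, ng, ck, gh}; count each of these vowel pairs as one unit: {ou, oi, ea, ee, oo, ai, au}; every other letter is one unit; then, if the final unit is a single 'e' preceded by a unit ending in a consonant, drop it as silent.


Word: "october" (7 letters)
Left-to-right scan:
  1. 'o' (letter)
  2. 'c' (letter)
  3. 't' (letter)
  4. 'o' (letter)
  5. 'b' (letter)
  6. 'e' (letter)
  7. 'r' (letter)
Units from scan: 7
Sound units = 7 units


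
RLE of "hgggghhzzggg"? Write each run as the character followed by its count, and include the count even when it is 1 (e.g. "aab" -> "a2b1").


String: "hgggghhzzggg"
Scanning for consecutive runs:
  'h' x 1
  'g' x 4
  'h' x 2
  'z' x 2
  'g' x 3
RLE = "h1g4h2z2g3"


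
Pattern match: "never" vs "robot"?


Pattern of "never": [0, 1, 2, 1, 3]
Pattern of "robot": [0, 1, 2, 1, 3]
Patterns match
Same pattern = Yes


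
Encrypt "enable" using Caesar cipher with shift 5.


Word: "enable"
Shift: 5
Each letter → (letter + shift) mod 26:
  'e' (4) + 5 = 9 → 'j'
  'n' (13) + 5 = 18 → 's'
  'a' (0) + 5 = 5 → 'f'
  'b' (1) + 5 = 6 → 'g'
  'l' (11) + 5 = 16 → 'q'
  'e' (4) + 5 = 9 → 'j'
Result = "jsfgqj"


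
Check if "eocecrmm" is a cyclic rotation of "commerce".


Word: "commerce", Candidate: "eocecrmm"
Method: check if candidate is substring of word+word
"commercecommerce" contains "eocecrmm"? No
Is rotation = No


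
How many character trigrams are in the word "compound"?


Word: "compound" (length 8)
Number of 3-grams = length - 3 + 1 = 8 - 3 + 1
= 6


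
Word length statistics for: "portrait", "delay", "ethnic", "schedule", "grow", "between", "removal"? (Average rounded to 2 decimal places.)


Lengths: "portrait"=8, "delay"=5, "ethnic"=6, "schedule"=8, "grow"=4, "between"=7, "removal"=7
Sum = 45, Count = 7
Average = 45/7 = 6.43
= avg=6.43, min=4, max=8


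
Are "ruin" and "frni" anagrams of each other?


Word 1: "ruin" → sorted: inru
Word 2: "frni" → sorted: finr
Same letters? inru != finr
Anagram = No


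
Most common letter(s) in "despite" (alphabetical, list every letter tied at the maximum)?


Word: "despite"
Letter counts:
  'd': 1
  'e': 2
  'i': 1
  'p': 1
  's': 1
  't': 1
Maximum count = 2
Most frequent = 'e' (2 times each)


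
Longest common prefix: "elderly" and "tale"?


Word 1: "elderly"
Word 2: "tale"
Comparing from start:
  Pos 0: 'e' != 't' (stop)
LCP = "" (length 0)


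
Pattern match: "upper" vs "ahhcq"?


Pattern of "upper": [0, 1, 1, 2, 3]
Pattern of "ahhcq": [0, 1, 1, 2, 3]
Patterns match
Same pattern = Yes


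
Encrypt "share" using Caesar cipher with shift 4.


Word: "share"
Shift: 4
Each letter → (letter + shift) mod 26:
  's' (18) + 4 = 22 → 'w'
  'h' (7) + 4 = 11 → 'l'
  'a' (0) + 4 = 4 → 'e'
  'r' (17) + 4 = 21 → 'v'
  'e' (4) + 4 = 8 → 'i'
Result = "wlevi"


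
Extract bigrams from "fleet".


Word: "fleet" (length 5)
Number of bigrams = 5 - 2 + 1 = 4
  Position 0: "fl"
  Position 1: "le"
  Position 2: "ee"
  Position 3: "et"
Bigrams = "fl", "le", "ee", "et"


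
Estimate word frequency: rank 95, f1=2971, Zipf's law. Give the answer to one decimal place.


Zipf's law: f(r) = f(1) / r
f(1) = 2971
f(95) = 2971 / 95
= 31.3 occurrences


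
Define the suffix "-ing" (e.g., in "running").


Suffix: -ing
Example: running (run + -ing, with a spelling change)
Meaning = present participle


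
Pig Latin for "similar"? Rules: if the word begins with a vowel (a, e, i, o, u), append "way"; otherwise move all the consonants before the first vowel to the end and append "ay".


Word: "similar"
Starts with consonant(s) → move to end, add 'ay'
Consonant cluster: "s"
Pig Latin = "imilarsay"


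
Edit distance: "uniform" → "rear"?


Word 1: "uniform" (length 7)
Word 2: "rear" (length 4)
One optimal edit sequence (insert/delete/substitute each cost 1):
  1. delete 'u'  (+1)
  2. delete 'n'  (+1)
  3. substitute 'i' -> 'r'  (+1)
  4. substitute 'f' -> 'e'  (+1)
  5. substitute 'o' -> 'a'  (+1)
  6. keep 'r'
  7. delete 'm'  (+1)
Total edit operations: 6
Edit distance = 6


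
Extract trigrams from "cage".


Word: "cage" (length 4)
Number of trigrams = 4 - 3 + 1 = 2
  Position 0: "cag"
  Position 1: "age"
Trigrams = "cag", "age"


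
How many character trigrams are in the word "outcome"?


Word: "outcome" (length 7)
Number of 3-grams = length - 3 + 1 = 7 - 3 + 1
= 5


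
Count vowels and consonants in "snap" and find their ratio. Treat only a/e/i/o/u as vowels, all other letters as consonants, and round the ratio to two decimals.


Word: "snap"
Vowels (a,e,i,o,u): 1
Consonants: 3
Ratio = 1/3
= 0.33


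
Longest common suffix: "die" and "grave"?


Word 1: "die"
Word 2: "grave"
Comparing from end:
  Pos -1: 'e' == 'e'
  Pos -2: 'i' != 'v' (stop)
LCS = "e" (length 1)


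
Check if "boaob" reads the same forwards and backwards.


Word: "boaob"
Reversed: "boaob"
Forward == Backward? boaob == boaob
Palindrome = Yes


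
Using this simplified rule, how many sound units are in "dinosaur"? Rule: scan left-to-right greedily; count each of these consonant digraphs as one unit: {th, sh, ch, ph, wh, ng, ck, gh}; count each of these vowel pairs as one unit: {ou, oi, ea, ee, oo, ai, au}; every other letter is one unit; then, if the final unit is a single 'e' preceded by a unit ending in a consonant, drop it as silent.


Word: "dinosaur" (8 letters)
Left-to-right scan:
  (1) 'd' (letter)
  (2) 'i' (letter)
  (3) 'n' (letter)
  (4) 'o' (letter)
  (5) 's' (letter)
  (6) 'au' (vowel-pair)
  (7) 'r' (letter)
Units from scan: 7
Sound units = 7 units


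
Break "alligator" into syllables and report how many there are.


Word: "alligator"
Syllable breakdown: al-li-ga-tor
Counting: 4 parts
= 4 syllables


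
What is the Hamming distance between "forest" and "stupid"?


Comparing character by character (same length = 6):
  Pos 0: 'f' vs 's' !=
  Pos 1: 'o' vs 't' !=
  Pos 2: 'r' vs 'u' !=
  Pos 3: 'e' vs 'p' !=
  Pos 4: 's' vs 'i' !=
  Pos 5: 't' vs 'd' !=
Hamming distance = 6


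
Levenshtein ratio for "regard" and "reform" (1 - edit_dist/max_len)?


Word 1: "regard" (length 6)
Word 2: "reform" (length 6)
One optimal edit sequence:
  1. keep 'r'
  2. keep 'e'
  3. substitute 'g' -> 'f'  (+1)
  4. substitute 'a' -> 'o'  (+1)
  5. keep 'r'
  6. substitute 'd' -> 'm'  (+1)
Edit distance = 3
Max length = max(6, 6) = 6
Similarity = 1 - 3/6
= 0.5000


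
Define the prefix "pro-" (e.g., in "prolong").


Prefix: pro-
As in: prolong -> pro- + long
Meaning = forward / in favor of


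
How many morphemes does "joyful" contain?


Word: "joyful"
Morphemes: joy + -ful
Each morpheme carries meaning
= 2 morphemes


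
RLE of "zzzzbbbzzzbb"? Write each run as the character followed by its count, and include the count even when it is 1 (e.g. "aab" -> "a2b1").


String: "zzzzbbbzzzbb"
Scanning for consecutive runs:
  'z' x 4
  'b' x 3
  'z' x 3
  'b' x 2
RLE = "z4b3z3b2"


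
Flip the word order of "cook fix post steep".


Original: "cook fix post steep"
Words (1..n): cook | fix | post | steep
Reversed (n..1): steep | post | fix | cook
Result = "steep post fix cook"


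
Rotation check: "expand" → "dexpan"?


Word: "expand", Candidate: "dexpan"
Method: check if candidate is substring of word+word
"expandexpand" contains "dexpan"? Yes
Is rotation = Yes


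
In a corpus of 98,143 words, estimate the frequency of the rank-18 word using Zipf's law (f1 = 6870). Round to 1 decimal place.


Zipf's law: f(r) = f(1) / r
f(1) = 6870
f(18) = 6870 / 18
= 381.7 occurrences


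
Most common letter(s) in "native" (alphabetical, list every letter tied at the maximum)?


Word: "native"
Letter counts:
  'a': 1
  'e': 1
  'i': 1
  'n': 1
  't': 1
  'v': 1
Maximum count = 1
Most frequent = 'a', 'e', 'i', 'n', 't', 'v' (1 time each)


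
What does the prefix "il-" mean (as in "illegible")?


Prefix: il-
Example: illegible (il- + legible)
Meaning = not


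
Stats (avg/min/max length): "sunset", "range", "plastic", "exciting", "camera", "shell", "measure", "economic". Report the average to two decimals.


Lengths: "sunset"=6, "range"=5, "plastic"=7, "exciting"=8, "camera"=6, "shell"=5, "measure"=7, "economic"=8
Sum = 52, Count = 8
Average = 52/8 = 6.50
= avg=6.50, min=5, max=8


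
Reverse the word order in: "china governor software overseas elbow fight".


Original: "china governor software overseas elbow fight"
Words (1..n): china | governor | software | overseas | elbow | fight
Reversed (n..1): fight | elbow | overseas | software | governor | china
Result = "fight elbow overseas software governor china"


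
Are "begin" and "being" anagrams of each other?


Word 1: "begin" → sorted: begin
Word 2: "being" → sorted: begin
Same letters? begin == begin
Anagram = Yes


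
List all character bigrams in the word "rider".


Word: "rider" (length 5)
Number of bigrams = 5 - 2 + 1 = 4
  Position 0: "ri"
  Position 1: "id"
  Position 2: "de"
  Position 3: "er"
Bigrams = "ri", "id", "de", "er"


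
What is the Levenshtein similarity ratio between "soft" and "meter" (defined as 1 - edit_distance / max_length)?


Word 1: "soft" (length 4)
Word 2: "meter" (length 5)
One optimal edit sequence:
  1. insert 'm'  (+1)
  2. substitute 's' -> 'e'  (+1)
  3. substitute 'o' -> 't'  (+1)
  4. substitute 'f' -> 'e'  (+1)
  5. substitute 't' -> 'r'  (+1)
Edit distance = 5
Max length = max(4, 5) = 5
Similarity = 1 - 5/5
= 0.0000


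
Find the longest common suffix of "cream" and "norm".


Word 1: "cream"
Word 2: "norm"
Comparing from end:
  Pos -1: 'm' == 'm'
  Pos -2: 'a' != 'r' (stop)
LCS = "m" (length 1)


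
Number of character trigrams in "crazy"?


Word: "crazy" (length 5)
Number of 3-grams = length - 3 + 1 = 5 - 3 + 1
= 3


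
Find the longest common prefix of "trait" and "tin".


Word 1: "trait"
Word 2: "tin"
Comparing from start:
  Pos 0: 't' == 't'
  Pos 1: 'r' != 'i' (stop)
LCP = "t" (length 1)


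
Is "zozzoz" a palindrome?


Word: "zozzoz"
Reversed: "zozzoz"
Forward == Backward? zozzoz == zozzoz
Palindrome = Yes


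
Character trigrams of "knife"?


Word: "knife" (length 5)
Number of trigrams = 5 - 3 + 1 = 3
  Position 0: "kni"
  Position 1: "nif"
  Position 2: "ife"
Trigrams = "kni", "nif", "ife"


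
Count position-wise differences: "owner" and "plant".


Comparing character by character (same length = 5):
  Pos 0: 'o' vs 'p' !=
  Pos 1: 'w' vs 'l' !=
  Pos 2: 'n' vs 'a' !=
  Pos 3: 'e' vs 'n' !=
  Pos 4: 'r' vs 't' !=
Hamming distance = 5


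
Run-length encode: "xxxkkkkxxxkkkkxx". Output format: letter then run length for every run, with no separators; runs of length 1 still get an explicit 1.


String: "xxxkkkkxxxkkkkxx"
Scanning for consecutive runs:
  'x' x 3
  'k' x 4
  'x' x 3
  'k' x 4
  'x' x 2
RLE = "x3k4x3k4x2"


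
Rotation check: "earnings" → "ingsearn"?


Word: "earnings", Candidate: "ingsearn"
Method: check if candidate is substring of word+word
"earningsearnings" contains "ingsearn"? Yes
Is rotation = Yes


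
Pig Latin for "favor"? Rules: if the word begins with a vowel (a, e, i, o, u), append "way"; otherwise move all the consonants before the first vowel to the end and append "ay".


Word: "favor"
Starts with consonant(s) → move to end, add 'ay'
Consonant cluster: "f"
Pig Latin = "avorfay"


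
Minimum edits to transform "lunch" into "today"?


Word 1: "lunch" (length 5)
Word 2: "today" (length 5)
One optimal edit sequence (insert/delete/substitute each cost 1):
  1. substitute 'l' -> 't'  (+1)
  2. substitute 'u' -> 'o'  (+1)
  3. substitute 'n' -> 'd'  (+1)
  4. substitute 'c' -> 'a'  (+1)
  5. substitute 'h' -> 'y'  (+1)
Total edit operations: 5
Edit distance = 5


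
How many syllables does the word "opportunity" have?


Word: "opportunity"
Syllable breakdown: op / por / tu / ni / ty
Counting: 5 parts
= 5 syllables


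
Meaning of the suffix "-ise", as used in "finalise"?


Suffix: -ise
Example: finalise = final + -ise
Meaning = to make


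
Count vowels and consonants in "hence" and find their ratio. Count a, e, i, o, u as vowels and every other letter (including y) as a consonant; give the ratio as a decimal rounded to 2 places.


Word: "hence"
Vowels (a,e,i,o,u): 2
Consonants: 3
Ratio = 2/3
= 0.67


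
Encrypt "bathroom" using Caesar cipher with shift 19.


Word: "bathroom"
Shift: 19
Each letter → (letter + shift) mod 26:
  'b' (1) + 19 = 20 → 'u'
  'a' (0) + 19 = 19 → 't'
  't' (19) + 19 = 12 → 'm'
  'h' (7) + 19 = 0 → 'a'
  'r' (17) + 19 = 10 → 'k'
  'o' (14) + 19 = 7 → 'h'
  'o' (14) + 19 = 7 → 'h'
  'm' (12) + 19 = 5 → 'f'
Result = "utmakhhf"


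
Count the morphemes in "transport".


Word: "transport"
Morphemes: trans- / port
Each morpheme carries meaning
= 2 morphemes


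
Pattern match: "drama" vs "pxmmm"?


Pattern of "drama": [0, 1, 2, 3, 2]
Pattern of "pxmmm": [0, 1, 2, 2, 2]
Patterns do not match
Same pattern = No


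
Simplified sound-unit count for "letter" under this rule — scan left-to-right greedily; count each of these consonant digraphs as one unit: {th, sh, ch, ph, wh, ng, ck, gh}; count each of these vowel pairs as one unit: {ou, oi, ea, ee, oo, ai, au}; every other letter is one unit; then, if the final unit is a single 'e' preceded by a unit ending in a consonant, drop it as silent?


Word: "letter" (6 letters)
Left-to-right scan:
  [1] 'l' (letter)
  [2] 'e' (letter)
  [3] 't' (letter)
  [4] 't' (letter)
  [5] 'e' (letter)
  [6] 'r' (letter)
Units from scan: 6
Sound units = 6 units
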